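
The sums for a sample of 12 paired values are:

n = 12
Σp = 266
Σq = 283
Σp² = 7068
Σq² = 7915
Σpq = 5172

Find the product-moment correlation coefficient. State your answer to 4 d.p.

-0.9132

r = (nΣpq − ΣpΣq) / √[(nΣp² − (Σp)²)(nΣq² − (Σq)²)]
Numerator: 12×5172 − 266×283 = -13214
Denominator: √[(84816 − 70756)(94980 − 80089)] = √[14060 × 14891] = 14469.5356
r = -13214 / 14469.5356 ≈ -0.9132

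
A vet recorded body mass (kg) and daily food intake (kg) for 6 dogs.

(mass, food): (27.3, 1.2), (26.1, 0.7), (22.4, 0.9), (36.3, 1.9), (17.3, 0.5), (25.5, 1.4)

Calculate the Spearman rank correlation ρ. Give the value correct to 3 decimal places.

Rank mass: 5, 4, 2, 6, 1, 3
Rank food: 4, 2, 3, 6, 1, 5
d = rank(mass) − rank(food): 1, 2, -1, 0, 0, -2; Σd² = 10
ρ = 1 − 6Σd² / [n(n²−1)] = 1 − 6×10 / (6×35) = 1 − 60/210 ≈ 0.714

0.714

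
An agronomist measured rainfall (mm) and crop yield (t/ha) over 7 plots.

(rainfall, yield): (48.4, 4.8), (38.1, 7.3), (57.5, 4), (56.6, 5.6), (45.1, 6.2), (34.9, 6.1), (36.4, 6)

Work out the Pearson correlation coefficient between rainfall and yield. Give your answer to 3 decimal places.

-0.723

n = 7, Σx = 317, Σy = 40, Σx² = 14880.96, Σy² = 235.34, Σxy = 1768.32
nΣxy − ΣxΣy = 12378.24 − 12680 = -301.76
nΣx² − (Σx)² = 104166.72 − 100489 = 3677.72; nΣy² − (Σy)² = 1647.38 − 1600 = 47.38
r = -301.76 / √(3677.72 × 47.38) = -301.76 / 417.4331 ≈ -0.723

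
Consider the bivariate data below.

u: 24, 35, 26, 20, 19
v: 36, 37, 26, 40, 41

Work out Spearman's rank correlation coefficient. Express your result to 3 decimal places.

-0.700

Rank u: 3, 5, 4, 2, 1
Rank v: 2, 3, 1, 4, 5
d = rank(u) − rank(v): 1, 2, 3, -2, -4; Σd² = 34
ρ = 1 − 6Σd² / [n(n²−1)] = 1 − 6×34 / (5×24) = 1 − 204/120 ≈ -0.700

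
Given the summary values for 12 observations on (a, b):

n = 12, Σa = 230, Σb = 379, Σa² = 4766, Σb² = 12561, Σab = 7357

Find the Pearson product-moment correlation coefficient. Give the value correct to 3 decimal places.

r = (nΣab − ΣaΣb) / √[(nΣa² − (Σa)²)(nΣb² − (Σb)²)]
Numerator: 12×7357 − 230×379 = 1114
Denominator: √[(57192 − 52900)(150732 − 143641)] = √[4292 × 7091] = 5516.7538
r = 1114 / 5516.7538 ≈ 0.202

0.202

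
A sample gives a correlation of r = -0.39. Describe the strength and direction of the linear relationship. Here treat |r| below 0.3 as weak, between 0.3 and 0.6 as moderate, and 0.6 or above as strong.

r = -0.39 < 0 so the relationship is negative.
|r| = 0.39, which falls in the moderate range.

moderate negative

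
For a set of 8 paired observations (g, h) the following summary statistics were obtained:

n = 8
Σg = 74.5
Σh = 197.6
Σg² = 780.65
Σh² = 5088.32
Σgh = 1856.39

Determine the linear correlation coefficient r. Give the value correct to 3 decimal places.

0.121

r = (nΣgh − ΣgΣh) / √[(nΣg² − (Σg)²)(nΣh² − (Σh)²)]
Numerator: 8×1856.39 − 74.5×197.6 = 129.92
Denominator: √[(6245.2 − 5550.25)(40706.56 − 39045.76)] = √[694.95 × 1660.8] = 1074.3244
r = 129.92 / 1074.3244 ≈ 0.121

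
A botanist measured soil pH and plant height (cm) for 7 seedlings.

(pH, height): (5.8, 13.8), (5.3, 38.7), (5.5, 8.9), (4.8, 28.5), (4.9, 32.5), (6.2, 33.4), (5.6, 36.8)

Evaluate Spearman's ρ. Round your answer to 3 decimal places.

Rank pH: 6, 3, 4, 1, 2, 7, 5
Rank height: 2, 7, 1, 3, 4, 5, 6
d = rank(pH) − rank(height): 4, -4, 3, -2, -2, 2, -1; Σd² = 54
ρ = 1 − 6Σd² / [n(n²−1)] = 1 − 6×54 / (7×48) = 1 − 324/336 ≈ 0.036

0.036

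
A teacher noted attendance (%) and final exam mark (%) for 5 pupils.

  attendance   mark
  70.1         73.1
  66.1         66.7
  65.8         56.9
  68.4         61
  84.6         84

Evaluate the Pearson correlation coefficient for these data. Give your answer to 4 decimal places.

n = 5, Σx = 355, Σy = 341.7, Σx² = 25448.58, Σy² = 23807.11, Σxy = 24556
nΣxy − ΣxΣy = 122780 − 121303.5 = 1476.5
nΣx² − (Σx)² = 127242.9 − 126025 = 1217.9; nΣy² − (Σy)² = 119035.55 − 116758.89 = 2276.66
r = 1476.5 / √(1217.9 × 2276.66) = 1476.5 / 1665.1559 ≈ 0.8867

0.8867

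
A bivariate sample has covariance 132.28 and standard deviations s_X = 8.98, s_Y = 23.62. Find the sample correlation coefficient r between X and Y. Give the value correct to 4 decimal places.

0.6236

r = Cov(X,Y) / (s_X · s_Y) = 132.28 / (8.98 × 23.62)
  = 132.28 / 212.1076 ≈ 0.6236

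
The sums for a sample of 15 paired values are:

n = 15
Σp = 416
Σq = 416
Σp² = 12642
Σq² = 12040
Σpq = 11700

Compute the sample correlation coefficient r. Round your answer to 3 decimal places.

0.219

r = (nΣpq − ΣpΣq) / √[(nΣp² − (Σp)²)(nΣq² − (Σq)²)]
Numerator: 15×11700 − 416×416 = 2444
Denominator: √[(189630 − 173056)(180600 − 173056)] = √[16574 × 7544] = 11181.8718
r = 2444 / 11181.8718 ≈ 0.219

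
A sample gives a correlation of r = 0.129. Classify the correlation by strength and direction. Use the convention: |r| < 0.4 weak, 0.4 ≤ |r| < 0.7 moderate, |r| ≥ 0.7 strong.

weak positive

r = 0.129 > 0 so the relationship is positive.
|r| = 0.129, which falls in the weak range.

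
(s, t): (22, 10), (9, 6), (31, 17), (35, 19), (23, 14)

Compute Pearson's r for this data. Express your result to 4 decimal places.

0.9690

n = 5, Σs = 120, Σt = 66, Σs² = 3280, Σt² = 982, Σst = 1788
nΣst − ΣsΣt = 8940 − 7920 = 1020
nΣs² − (Σs)² = 16400 − 14400 = 2000; nΣt² − (Σt)² = 4910 − 4356 = 554
r = 1020 / √(2000 × 554) = 1020 / 1052.6158 ≈ 0.9690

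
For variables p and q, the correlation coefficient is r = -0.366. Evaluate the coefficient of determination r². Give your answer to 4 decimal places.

0.1340

r² = (-0.366)² = 0.1340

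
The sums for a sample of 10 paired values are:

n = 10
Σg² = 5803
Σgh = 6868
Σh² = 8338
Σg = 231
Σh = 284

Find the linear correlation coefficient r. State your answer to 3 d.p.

r = (nΣgh − ΣgΣh) / √[(nΣg² − (Σg)²)(nΣh² − (Σh)²)]
Numerator: 10×6868 − 231×284 = 3076
Denominator: √[(58030 − 53361)(83380 − 80656)] = √[4669 × 2724] = 3566.2804
r = 3076 / 3566.2804 ≈ 0.863

0.863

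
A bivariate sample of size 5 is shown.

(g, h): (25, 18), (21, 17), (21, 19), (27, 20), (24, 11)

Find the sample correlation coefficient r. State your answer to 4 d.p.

n = 5, Σg = 118, Σh = 85, Σg² = 2812, Σh² = 1495, Σgh = 2010
nΣgh − ΣgΣh = 10050 − 10030 = 20
nΣg² − (Σg)² = 14060 − 13924 = 136; nΣh² − (Σh)² = 7475 − 7225 = 250
r = 20 / √(136 × 250) = 20 / 184.3909 ≈ 0.1085

0.1085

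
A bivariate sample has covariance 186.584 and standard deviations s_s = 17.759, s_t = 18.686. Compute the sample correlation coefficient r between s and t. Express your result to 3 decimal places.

r = Cov(s,t) / (s_s · s_t) = 186.584 / (17.759 × 18.686)
  = 186.584 / 331.8447 ≈ 0.562

0.562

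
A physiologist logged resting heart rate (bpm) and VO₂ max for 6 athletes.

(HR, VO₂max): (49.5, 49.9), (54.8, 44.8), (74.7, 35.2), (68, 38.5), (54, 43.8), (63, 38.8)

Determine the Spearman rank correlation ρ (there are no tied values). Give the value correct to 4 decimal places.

-0.9429

Rank HR: 1, 3, 6, 5, 2, 4
Rank VO₂max: 6, 5, 1, 2, 4, 3
d = rank(HR) − rank(VO₂max): -5, -2, 5, 3, -2, 1; Σd² = 68
ρ = 1 − 6Σd² / [n(n²−1)] = 1 − 6×68 / (6×35) = 1 − 408/210 ≈ -0.9429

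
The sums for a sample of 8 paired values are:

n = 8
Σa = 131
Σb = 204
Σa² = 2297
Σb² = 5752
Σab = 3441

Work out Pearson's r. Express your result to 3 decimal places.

0.348

r = (nΣab − ΣaΣb) / √[(nΣa² − (Σa)²)(nΣb² − (Σb)²)]
Numerator: 8×3441 − 131×204 = 804
Denominator: √[(18376 − 17161)(46016 − 41616)] = √[1215 × 4400] = 2312.1419
r = 804 / 2312.1419 ≈ 0.348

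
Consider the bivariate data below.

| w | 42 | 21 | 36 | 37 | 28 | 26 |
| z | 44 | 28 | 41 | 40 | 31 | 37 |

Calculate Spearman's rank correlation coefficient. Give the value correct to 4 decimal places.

Rank w: 6, 1, 4, 5, 3, 2
Rank z: 6, 1, 5, 4, 2, 3
d = rank(w) − rank(z): 0, 0, -1, 1, 1, -1; Σd² = 4
ρ = 1 − 6Σd² / [n(n²−1)] = 1 − 6×4 / (6×35) = 1 − 24/210 ≈ 0.8857

0.8857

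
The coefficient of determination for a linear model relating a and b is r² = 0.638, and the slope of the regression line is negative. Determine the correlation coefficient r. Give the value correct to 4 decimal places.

|r| = √0.638 = 0.7987
The association is negative, so r = −0.7987.

-0.7987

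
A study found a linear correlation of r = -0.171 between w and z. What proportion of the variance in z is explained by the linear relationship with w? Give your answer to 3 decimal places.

r² = (-0.171)² = 0.029

0.029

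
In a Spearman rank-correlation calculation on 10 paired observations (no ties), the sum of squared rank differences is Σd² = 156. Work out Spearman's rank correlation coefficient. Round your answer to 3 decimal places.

0.055

ρ = 1 − 6Σd² / [n(n²−1)] = 1 − 6×156 / (10×99)
  = 1 − 936/990 = 1 − 0.9455 ≈ 0.055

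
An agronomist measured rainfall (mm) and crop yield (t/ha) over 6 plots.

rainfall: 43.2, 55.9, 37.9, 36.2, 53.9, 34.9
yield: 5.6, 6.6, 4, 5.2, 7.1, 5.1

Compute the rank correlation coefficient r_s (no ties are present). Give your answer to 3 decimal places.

0.771

Rank rainfall: 4, 6, 3, 2, 5, 1
Rank yield: 4, 5, 1, 3, 6, 2
d = rank(rainfall) − rank(yield): 0, 1, 2, -1, -1, -1; Σd² = 8
ρ = 1 − 6Σd² / [n(n²−1)] = 1 − 6×8 / (6×35) = 1 − 48/210 ≈ 0.771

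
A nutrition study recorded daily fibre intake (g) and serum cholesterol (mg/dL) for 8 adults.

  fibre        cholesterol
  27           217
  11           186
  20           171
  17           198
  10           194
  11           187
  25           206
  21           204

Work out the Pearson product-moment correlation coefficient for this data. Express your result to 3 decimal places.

n = 8, Σx = 142, Σy = 1563, Σx² = 2826, Σy² = 306787, Σxy = 28122
nΣxy − ΣxΣy = 224976 − 221946 = 3030
nΣx² − (Σx)² = 22608 − 20164 = 2444; nΣy² − (Σy)² = 2454296 − 2442969 = 11327
r = 3030 / √(2444 × 11327) = 3030 / 5261.4815 ≈ 0.576

0.576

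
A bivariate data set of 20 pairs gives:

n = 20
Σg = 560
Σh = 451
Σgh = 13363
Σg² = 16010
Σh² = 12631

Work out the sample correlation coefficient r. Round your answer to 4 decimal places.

0.8156

r = (nΣgh − ΣgΣh) / √[(nΣg² − (Σg)²)(nΣh² − (Σh)²)]
Numerator: 20×13363 − 560×451 = 14700
Denominator: √[(320200 − 313600)(252620 − 203401)] = √[6600 × 49219] = 18023.4680
r = 14700 / 18023.4680 ≈ 0.8156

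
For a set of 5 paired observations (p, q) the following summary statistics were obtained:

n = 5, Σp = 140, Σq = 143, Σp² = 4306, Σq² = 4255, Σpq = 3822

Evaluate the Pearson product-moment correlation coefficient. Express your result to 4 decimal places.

r = (nΣpq − ΣpΣq) / √[(nΣp² − (Σp)²)(nΣq² − (Σq)²)]
Numerator: 5×3822 − 140×143 = -910
Denominator: √[(21530 − 19600)(21275 − 20449)] = √[1930 × 826] = 1262.6084
r = -910 / 1262.6084 ≈ -0.7207

-0.7207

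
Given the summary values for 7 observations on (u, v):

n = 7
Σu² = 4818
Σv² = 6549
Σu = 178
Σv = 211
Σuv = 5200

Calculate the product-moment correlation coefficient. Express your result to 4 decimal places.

r = (nΣuv − ΣuΣv) / √[(nΣu² − (Σu)²)(nΣv² − (Σv)²)]
Numerator: 7×5200 − 178×211 = -1158
Denominator: √[(33726 − 31684)(45843 − 44521)] = √[2042 × 1322] = 1643.0228
r = -1158 / 1643.0228 ≈ -0.7048

-0.7048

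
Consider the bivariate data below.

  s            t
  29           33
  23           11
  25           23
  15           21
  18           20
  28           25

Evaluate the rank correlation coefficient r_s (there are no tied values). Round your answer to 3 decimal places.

Rank s: 6, 3, 4, 1, 2, 5
Rank t: 6, 1, 4, 3, 2, 5
d = rank(s) − rank(t): 0, 2, 0, -2, 0, 0; Σd² = 8
ρ = 1 − 6Σd² / [n(n²−1)] = 1 − 6×8 / (6×35) = 1 − 48/210 ≈ 0.771

0.771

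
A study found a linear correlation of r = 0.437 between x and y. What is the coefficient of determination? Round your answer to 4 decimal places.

r² = (0.437)² = 0.1910

0.1910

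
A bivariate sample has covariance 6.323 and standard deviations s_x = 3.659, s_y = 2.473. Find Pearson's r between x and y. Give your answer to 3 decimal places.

0.699

r = Cov(x,y) / (s_x · s_y) = 6.323 / (3.659 × 2.473)
  = 6.323 / 9.0487 ≈ 0.699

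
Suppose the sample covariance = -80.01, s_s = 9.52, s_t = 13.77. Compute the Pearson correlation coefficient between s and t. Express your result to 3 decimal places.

r = Cov(s,t) / (s_s · s_t) = -80.01 / (9.52 × 13.77)
  = -80.01 / 131.0904 ≈ -0.610

-0.610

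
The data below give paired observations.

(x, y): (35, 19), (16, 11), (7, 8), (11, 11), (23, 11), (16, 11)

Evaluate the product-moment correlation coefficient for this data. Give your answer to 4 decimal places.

0.9183

n = 6, Σx = 108, Σy = 71, Σx² = 2436, Σy² = 909, Σxy = 1447
nΣxy − ΣxΣy = 8682 − 7668 = 1014
nΣx² − (Σx)² = 14616 − 11664 = 2952; nΣy² − (Σy)² = 5454 − 5041 = 413
r = 1014 / √(2952 × 413) = 1014 / 1104.1630 ≈ 0.9183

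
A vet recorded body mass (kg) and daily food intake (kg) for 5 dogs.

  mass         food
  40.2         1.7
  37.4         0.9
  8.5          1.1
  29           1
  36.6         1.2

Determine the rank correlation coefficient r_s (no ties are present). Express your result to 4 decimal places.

0.3000

Rank mass: 5, 4, 1, 2, 3
Rank food: 5, 1, 3, 2, 4
d = rank(mass) − rank(food): 0, 3, -2, 0, -1; Σd² = 14
ρ = 1 − 6Σd² / [n(n²−1)] = 1 − 6×14 / (5×24) = 1 − 84/120 ≈ 0.3000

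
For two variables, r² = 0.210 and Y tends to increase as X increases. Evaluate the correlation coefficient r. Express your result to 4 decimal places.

0.4583

|r| = √0.210 = 0.4583
The association is positive, so r = 0.4583.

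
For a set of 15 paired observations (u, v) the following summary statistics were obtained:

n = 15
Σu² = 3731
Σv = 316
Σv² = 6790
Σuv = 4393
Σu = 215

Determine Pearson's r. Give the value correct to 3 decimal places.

-0.464

r = (nΣuv − ΣuΣv) / √[(nΣu² − (Σu)²)(nΣv² − (Σv)²)]
Numerator: 15×4393 − 215×316 = -2045
Denominator: √[(55965 − 46225)(101850 − 99856)] = √[9740 × 1994] = 4406.9899
r = -2045 / 4406.9899 ≈ -0.464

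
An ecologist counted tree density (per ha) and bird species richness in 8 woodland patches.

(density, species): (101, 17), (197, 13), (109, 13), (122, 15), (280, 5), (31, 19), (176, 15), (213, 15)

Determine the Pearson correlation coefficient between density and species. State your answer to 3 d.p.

-0.821

n = 8, Σx = 1229, Σy = 112, Σx² = 231481, Σy² = 1688, Σxy = 15349
nΣxy − ΣxΣy = 122792 − 137648 = -14856
nΣx² − (Σx)² = 1851848 − 1510441 = 341407; nΣy² − (Σy)² = 13504 − 12544 = 960
r = -14856 / √(341407 × 960) = -14856 / 18103.8869 ≈ -0.821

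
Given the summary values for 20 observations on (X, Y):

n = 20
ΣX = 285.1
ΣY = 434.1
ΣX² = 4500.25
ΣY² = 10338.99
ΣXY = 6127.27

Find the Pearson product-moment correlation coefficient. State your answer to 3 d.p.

-0.096

r = (nΣXY − ΣXΣY) / √[(nΣX² − (ΣX)²)(nΣY² − (ΣY)²)]
Numerator: 20×6127.27 − 285.1×434.1 = -1216.51
Denominator: √[(90005 − 81282.01)(206779.8 − 188442.81)] = √[8722.99 × 18336.99] = 12647.2677
r = -1216.51 / 12647.2677 ≈ -0.096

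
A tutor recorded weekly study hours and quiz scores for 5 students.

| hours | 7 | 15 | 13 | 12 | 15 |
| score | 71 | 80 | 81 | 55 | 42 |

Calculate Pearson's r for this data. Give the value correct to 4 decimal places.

-0.1782

n = 5, Σx = 62, Σy = 329, Σx² = 812, Σy² = 22791, Σxy = 4040
nΣxy − ΣxΣy = 20200 − 20398 = -198
nΣx² − (Σx)² = 4060 − 3844 = 216; nΣy² − (Σy)² = 113955 − 108241 = 5714
r = -198 / √(216 × 5714) = -198 / 1110.9563 ≈ -0.1782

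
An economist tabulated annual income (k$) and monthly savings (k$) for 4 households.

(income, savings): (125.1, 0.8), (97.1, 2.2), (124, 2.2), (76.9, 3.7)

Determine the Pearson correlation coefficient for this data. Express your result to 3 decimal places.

-0.854

n = 4, Σx = 423.1, Σy = 8.9, Σx² = 46368.03, Σy² = 24.01, Σxy = 871.03
nΣxy − ΣxΣy = 3484.12 − 3765.59 = -281.47
nΣx² − (Σx)² = 185472.12 − 179013.61 = 6458.51; nΣy² − (Σy)² = 96.04 − 79.21 = 16.83
r = -281.47 / √(6458.51 × 16.83) = -281.47 / 329.6919 ≈ -0.854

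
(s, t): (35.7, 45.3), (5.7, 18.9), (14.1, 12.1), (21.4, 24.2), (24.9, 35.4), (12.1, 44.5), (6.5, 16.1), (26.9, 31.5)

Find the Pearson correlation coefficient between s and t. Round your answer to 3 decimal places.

n = 8, Σs = 147.3, Σt = 228, Σs² = 3496.03, Σt² = 7626.22, Σst = 4785.34
nΣst − ΣsΣt = 38282.72 − 33584.4 = 4698.32
nΣs² − (Σs)² = 27968.24 − 21697.29 = 6270.95; nΣt² − (Σt)² = 61009.76 − 51984 = 9025.76
r = 4698.32 / √(6270.95 × 9025.76) = 4698.32 / 7523.3031 ≈ 0.625

0.625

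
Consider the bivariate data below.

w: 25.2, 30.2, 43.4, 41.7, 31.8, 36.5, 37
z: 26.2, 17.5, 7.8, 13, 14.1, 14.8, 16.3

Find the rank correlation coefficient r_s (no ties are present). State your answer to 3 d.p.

-0.857

Rank w: 1, 2, 7, 6, 3, 4, 5
Rank z: 7, 6, 1, 2, 3, 4, 5
d = rank(w) − rank(z): -6, -4, 6, 4, 0, 0, 0; Σd² = 104
ρ = 1 − 6Σd² / [n(n²−1)] = 1 − 6×104 / (7×48) = 1 − 624/336 ≈ -0.857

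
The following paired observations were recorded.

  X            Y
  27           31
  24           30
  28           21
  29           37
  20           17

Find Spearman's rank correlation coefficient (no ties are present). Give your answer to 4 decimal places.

0.7000

Rank X: 3, 2, 4, 5, 1
Rank Y: 4, 3, 2, 5, 1
d = rank(X) − rank(Y): -1, -1, 2, 0, 0; Σd² = 6
ρ = 1 − 6Σd² / [n(n²−1)] = 1 − 6×6 / (5×24) = 1 − 36/120 ≈ 0.7000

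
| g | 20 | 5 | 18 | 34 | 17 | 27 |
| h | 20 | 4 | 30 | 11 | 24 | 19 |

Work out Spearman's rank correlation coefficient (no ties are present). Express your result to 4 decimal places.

Rank g: 4, 1, 3, 6, 2, 5
Rank h: 4, 1, 6, 2, 5, 3
d = rank(g) − rank(h): 0, 0, -3, 4, -3, 2; Σd² = 38
ρ = 1 − 6Σd² / [n(n²−1)] = 1 − 6×38 / (6×35) = 1 − 228/210 ≈ -0.0857

-0.0857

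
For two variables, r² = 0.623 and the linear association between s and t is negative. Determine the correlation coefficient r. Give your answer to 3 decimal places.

-0.789

|r| = √0.623 = 0.789
The association is negative, so r = −0.789.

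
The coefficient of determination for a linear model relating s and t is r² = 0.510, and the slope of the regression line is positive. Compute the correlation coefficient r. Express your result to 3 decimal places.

|r| = √0.510 = 0.714
The association is positive, so r = 0.714.

0.714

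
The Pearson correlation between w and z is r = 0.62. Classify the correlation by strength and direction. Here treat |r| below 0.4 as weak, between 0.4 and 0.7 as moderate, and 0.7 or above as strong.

r = 0.62 > 0 so the relationship is positive.
|r| = 0.62, which falls in the moderate range.

moderate positive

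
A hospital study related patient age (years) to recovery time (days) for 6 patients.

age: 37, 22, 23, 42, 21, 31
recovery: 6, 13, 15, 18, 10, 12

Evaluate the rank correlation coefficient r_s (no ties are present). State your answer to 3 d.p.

Rank age: 5, 2, 3, 6, 1, 4
Rank recovery: 1, 4, 5, 6, 2, 3
d = rank(age) − rank(recovery): 4, -2, -2, 0, -1, 1; Σd² = 26
ρ = 1 − 6Σd² / [n(n²−1)] = 1 − 6×26 / (6×35) = 1 − 156/210 ≈ 0.257

0.257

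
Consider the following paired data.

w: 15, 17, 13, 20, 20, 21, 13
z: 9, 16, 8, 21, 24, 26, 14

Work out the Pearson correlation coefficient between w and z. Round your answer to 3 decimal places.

n = 7, Σw = 119, Σz = 118, Σw² = 2093, Σz² = 2290, Σwz = 2139
nΣwz − ΣwΣz = 14973 − 14042 = 931
nΣw² − (Σw)² = 14651 − 14161 = 490; nΣz² − (Σz)² = 16030 − 13924 = 2106
r = 931 / √(490 × 2106) = 931 / 1015.8445 ≈ 0.916

0.916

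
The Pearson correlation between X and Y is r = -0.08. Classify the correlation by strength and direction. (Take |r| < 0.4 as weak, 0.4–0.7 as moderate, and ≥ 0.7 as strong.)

weak negative

r = -0.08 < 0 so the relationship is negative.
|r| = 0.08, which falls in the weak range.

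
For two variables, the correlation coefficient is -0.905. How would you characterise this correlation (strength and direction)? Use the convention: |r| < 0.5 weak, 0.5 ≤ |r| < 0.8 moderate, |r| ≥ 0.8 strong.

strong negative

r = -0.905 < 0 so the relationship is negative.
|r| = 0.905, which falls in the strong range.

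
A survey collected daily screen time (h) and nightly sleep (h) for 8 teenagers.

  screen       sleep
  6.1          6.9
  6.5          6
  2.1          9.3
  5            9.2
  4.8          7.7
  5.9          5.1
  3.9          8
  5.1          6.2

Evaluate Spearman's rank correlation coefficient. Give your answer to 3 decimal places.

-0.810

Rank screen: 7, 8, 1, 4, 3, 6, 2, 5
Rank sleep: 4, 2, 8, 7, 5, 1, 6, 3
d = rank(screen) − rank(sleep): 3, 6, -7, -3, -2, 5, -4, 2; Σd² = 152
ρ = 1 − 6Σd² / [n(n²−1)] = 1 − 6×152 / (8×63) = 1 − 912/504 ≈ -0.810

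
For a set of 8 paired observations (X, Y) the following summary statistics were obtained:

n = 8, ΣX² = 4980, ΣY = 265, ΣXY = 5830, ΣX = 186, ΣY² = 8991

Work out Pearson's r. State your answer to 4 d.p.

-0.8868

r = (nΣXY − ΣXΣY) / √[(nΣX² − (ΣX)²)(nΣY² − (ΣY)²)]
Numerator: 8×5830 − 186×265 = -2650
Denominator: √[(39840 − 34596)(71928 − 70225)] = √[5244 × 1703] = 2988.3996
r = -2650 / 2988.3996 ≈ -0.8868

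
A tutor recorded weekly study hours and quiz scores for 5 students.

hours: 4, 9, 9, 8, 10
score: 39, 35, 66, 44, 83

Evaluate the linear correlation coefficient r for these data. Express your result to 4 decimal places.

0.5792

n = 5, Σx = 40, Σy = 267, Σx² = 342, Σy² = 15927, Σxy = 2247
nΣxy − ΣxΣy = 11235 − 10680 = 555
nΣx² − (Σx)² = 1710 − 1600 = 110; nΣy² − (Σy)² = 79635 − 71289 = 8346
r = 555 / √(110 × 8346) = 555 / 958.1545 ≈ 0.5792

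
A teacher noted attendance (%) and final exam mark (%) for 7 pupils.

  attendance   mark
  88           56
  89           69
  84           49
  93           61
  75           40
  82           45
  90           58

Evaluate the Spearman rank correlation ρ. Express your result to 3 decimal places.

0.893

Rank attendance: 4, 5, 3, 7, 1, 2, 6
Rank mark: 4, 7, 3, 6, 1, 2, 5
d = rank(attendance) − rank(mark): 0, -2, 0, 1, 0, 0, 1; Σd² = 6
ρ = 1 − 6Σd² / [n(n²−1)] = 1 − 6×6 / (7×48) = 1 − 36/336 ≈ 0.893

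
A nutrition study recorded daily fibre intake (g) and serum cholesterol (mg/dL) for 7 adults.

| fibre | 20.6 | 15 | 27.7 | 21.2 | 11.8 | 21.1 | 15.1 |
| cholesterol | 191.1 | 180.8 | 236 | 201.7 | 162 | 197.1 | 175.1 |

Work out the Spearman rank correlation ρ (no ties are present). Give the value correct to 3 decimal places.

Rank fibre: 4, 2, 7, 6, 1, 5, 3
Rank cholesterol: 4, 3, 7, 6, 1, 5, 2
d = rank(fibre) − rank(cholesterol): 0, -1, 0, 0, 0, 0, 1; Σd² = 2
ρ = 1 − 6Σd² / [n(n²−1)] = 1 − 6×2 / (7×48) = 1 − 12/336 ≈ 0.964

0.964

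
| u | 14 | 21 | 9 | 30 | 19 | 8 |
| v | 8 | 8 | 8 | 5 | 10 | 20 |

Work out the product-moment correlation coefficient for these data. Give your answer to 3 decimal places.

n = 6, Σu = 101, Σv = 59, Σu² = 2043, Σv² = 717, Σuv = 852
nΣuv − ΣuΣv = 5112 − 5959 = -847
nΣu² − (Σu)² = 12258 − 10201 = 2057; nΣv² − (Σv)² = 4302 − 3481 = 821
r = -847 / √(2057 × 821) = -847 / 1299.5372 ≈ -0.652

-0.652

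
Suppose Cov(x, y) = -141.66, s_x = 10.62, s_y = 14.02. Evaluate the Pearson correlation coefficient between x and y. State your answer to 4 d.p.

-0.9514

r = Cov(x,y) / (s_x · s_y) = -141.66 / (10.62 × 14.02)
  = -141.66 / 148.8924 ≈ -0.9514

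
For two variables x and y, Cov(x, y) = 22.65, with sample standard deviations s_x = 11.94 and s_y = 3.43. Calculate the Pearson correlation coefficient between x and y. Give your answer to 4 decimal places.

r = Cov(x,y) / (s_x · s_y) = 22.65 / (11.94 × 3.43)
  = 22.65 / 40.9542 ≈ 0.5531

0.5531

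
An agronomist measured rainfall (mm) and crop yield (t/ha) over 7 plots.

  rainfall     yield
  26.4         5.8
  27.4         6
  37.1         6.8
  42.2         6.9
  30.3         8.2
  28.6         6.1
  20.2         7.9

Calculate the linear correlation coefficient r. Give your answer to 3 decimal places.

-0.061

n = 7, Σx = 212.2, Σy = 47.7, Σx² = 6749.06, Σy² = 330.35, Σxy = 1443.48
nΣxy − ΣxΣy = 10104.36 − 10121.94 = -17.58
nΣx² − (Σx)² = 47243.42 − 45028.84 = 2214.58; nΣy² − (Σy)² = 2312.45 − 2275.29 = 37.16
r = -17.58 / √(2214.58 × 37.16) = -17.58 / 286.8689 ≈ -0.061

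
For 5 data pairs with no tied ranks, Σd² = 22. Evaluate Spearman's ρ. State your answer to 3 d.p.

-0.100

ρ = 1 − 6Σd² / [n(n²−1)] = 1 − 6×22 / (5×24)
  = 1 − 132/120 = 1 − 1.1000 ≈ -0.100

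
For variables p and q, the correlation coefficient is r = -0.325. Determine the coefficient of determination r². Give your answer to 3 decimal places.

r² = (-0.325)² = 0.106

0.106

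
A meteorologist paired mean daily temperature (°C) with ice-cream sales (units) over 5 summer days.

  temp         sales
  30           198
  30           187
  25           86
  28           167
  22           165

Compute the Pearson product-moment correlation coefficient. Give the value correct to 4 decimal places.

n = 5, Σx = 135, Σy = 803, Σx² = 3693, Σy² = 136683, Σxy = 22006
nΣxy − ΣxΣy = 110030 − 108405 = 1625
nΣx² − (Σx)² = 18465 − 18225 = 240; nΣy² − (Σy)² = 683415 − 644809 = 38606
r = 1625 / √(240 × 38606) = 1625 / 3043.9185 ≈ 0.5339

0.5339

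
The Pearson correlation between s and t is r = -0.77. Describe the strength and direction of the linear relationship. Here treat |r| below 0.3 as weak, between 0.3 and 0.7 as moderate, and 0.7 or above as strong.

r = -0.77 < 0 so the relationship is negative.
|r| = 0.77, which falls in the strong range.

strong negative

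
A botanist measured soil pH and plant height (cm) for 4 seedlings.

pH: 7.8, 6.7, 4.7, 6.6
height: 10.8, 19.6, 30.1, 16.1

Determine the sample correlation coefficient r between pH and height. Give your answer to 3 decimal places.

n = 4, Σx = 25.8, Σy = 76.6, Σx² = 171.38, Σy² = 1666.02, Σxy = 463.29
nΣxy − ΣxΣy = 1853.16 − 1976.28 = -123.12
nΣx² − (Σx)² = 685.52 − 665.64 = 19.88; nΣy² − (Σy)² = 6664.08 − 5867.56 = 796.52
r = -123.12 / √(19.88 × 796.52) = -123.12 / 125.8365 ≈ -0.978

-0.978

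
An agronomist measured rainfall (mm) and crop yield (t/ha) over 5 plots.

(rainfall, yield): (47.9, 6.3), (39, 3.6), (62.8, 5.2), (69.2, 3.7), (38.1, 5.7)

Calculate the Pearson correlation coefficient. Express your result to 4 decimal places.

-0.2561

n = 5, Σx = 257, Σy = 24.5, Σx² = 13999.5, Σy² = 125.87, Σxy = 1241.94
nΣxy − ΣxΣy = 6209.7 − 6296.5 = -86.8
nΣx² − (Σx)² = 69997.5 − 66049 = 3948.5; nΣy² − (Σy)² = 629.35 − 600.25 = 29.1
r = -86.8 / √(3948.5 × 29.1) = -86.8 / 338.9710 ≈ -0.2561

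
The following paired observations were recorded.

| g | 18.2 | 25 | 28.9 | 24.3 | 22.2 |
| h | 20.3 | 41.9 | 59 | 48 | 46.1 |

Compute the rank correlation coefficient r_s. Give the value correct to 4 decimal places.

0.7000

Rank g: 1, 4, 5, 3, 2
Rank h: 1, 2, 5, 4, 3
d = rank(g) − rank(h): 0, 2, 0, -1, -1; Σd² = 6
ρ = 1 − 6Σd² / [n(n²−1)] = 1 − 6×6 / (5×24) = 1 − 36/120 ≈ 0.7000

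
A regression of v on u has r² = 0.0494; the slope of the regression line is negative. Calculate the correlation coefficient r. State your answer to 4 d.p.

-0.2223

|r| = √0.0494 = 0.2223
The association is negative, so r = −0.2223.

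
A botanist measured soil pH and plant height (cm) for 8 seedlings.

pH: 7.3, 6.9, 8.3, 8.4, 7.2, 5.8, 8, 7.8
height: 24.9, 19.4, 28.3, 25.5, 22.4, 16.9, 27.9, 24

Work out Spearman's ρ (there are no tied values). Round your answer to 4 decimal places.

0.9048

Rank pH: 4, 2, 7, 8, 3, 1, 6, 5
Rank height: 5, 2, 8, 6, 3, 1, 7, 4
d = rank(pH) − rank(height): -1, 0, -1, 2, 0, 0, -1, 1; Σd² = 8
ρ = 1 − 6Σd² / [n(n²−1)] = 1 − 6×8 / (8×63) = 1 − 48/504 ≈ 0.9048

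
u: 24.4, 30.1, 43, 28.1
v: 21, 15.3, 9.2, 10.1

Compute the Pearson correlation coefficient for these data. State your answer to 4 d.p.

-0.7081

n = 4, Σu = 125.6, Σv = 55.6, Σu² = 4139.98, Σv² = 861.74, Σuv = 1652.34
nΣuv − ΣuΣv = 6609.36 − 6983.36 = -374
nΣu² − (Σu)² = 16559.92 − 15775.36 = 784.56; nΣv² − (Σv)² = 3446.96 − 3091.36 = 355.6
r = -374 / √(784.56 × 355.6) = -374 / 528.1946 ≈ -0.7081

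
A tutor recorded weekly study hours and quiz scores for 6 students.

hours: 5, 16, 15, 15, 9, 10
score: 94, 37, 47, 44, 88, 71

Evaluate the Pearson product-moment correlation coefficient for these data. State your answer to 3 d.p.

-0.974

n = 6, Σx = 70, Σy = 381, Σx² = 912, Σy² = 27135, Σxy = 3929
nΣxy − ΣxΣy = 23574 − 26670 = -3096
nΣx² − (Σx)² = 5472 − 4900 = 572; nΣy² − (Σy)² = 162810 − 145161 = 17649
r = -3096 / √(572 × 17649) = -3096 / 3177.2989 ≈ -0.974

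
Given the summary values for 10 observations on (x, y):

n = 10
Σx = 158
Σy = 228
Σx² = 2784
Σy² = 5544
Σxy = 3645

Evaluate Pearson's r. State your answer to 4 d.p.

r = (nΣxy − ΣxΣy) / √[(nΣx² − (Σx)²)(nΣy² − (Σy)²)]
Numerator: 10×3645 − 158×228 = 426
Denominator: √[(27840 − 24964)(55440 − 51984)] = √[2876 × 3456] = 3152.6903
r = 426 / 3152.6903 ≈ 0.1351

0.1351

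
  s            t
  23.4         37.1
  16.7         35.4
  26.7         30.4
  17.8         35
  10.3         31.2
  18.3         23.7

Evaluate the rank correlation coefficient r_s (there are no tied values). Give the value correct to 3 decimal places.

Rank s: 5, 2, 6, 3, 1, 4
Rank t: 6, 5, 2, 4, 3, 1
d = rank(s) − rank(t): -1, -3, 4, -1, -2, 3; Σd² = 40
ρ = 1 − 6Σd² / [n(n²−1)] = 1 − 6×40 / (6×35) = 1 − 240/210 ≈ -0.143

-0.143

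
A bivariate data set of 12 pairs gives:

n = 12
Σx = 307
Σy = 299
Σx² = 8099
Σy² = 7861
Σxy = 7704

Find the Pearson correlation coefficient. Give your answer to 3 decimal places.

r = (nΣxy − ΣxΣy) / √[(nΣx² − (Σx)²)(nΣy² − (Σy)²)]
Numerator: 12×7704 − 307×299 = 655
Denominator: √[(97188 − 94249)(94332 − 89401)] = √[2939 × 4931] = 3806.8634
r = 655 / 3806.8634 ≈ 0.172

0.172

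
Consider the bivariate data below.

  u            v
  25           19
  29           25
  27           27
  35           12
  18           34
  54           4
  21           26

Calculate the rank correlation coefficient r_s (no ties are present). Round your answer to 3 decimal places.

Rank u: 3, 5, 4, 6, 1, 7, 2
Rank v: 3, 4, 6, 2, 7, 1, 5
d = rank(u) − rank(v): 0, 1, -2, 4, -6, 6, -3; Σd² = 102
ρ = 1 − 6Σd² / [n(n²−1)] = 1 − 6×102 / (7×48) = 1 − 612/336 ≈ -0.821

-0.821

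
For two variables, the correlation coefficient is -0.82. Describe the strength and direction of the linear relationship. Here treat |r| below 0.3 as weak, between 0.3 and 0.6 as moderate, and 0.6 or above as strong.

strong negative

r = -0.82 < 0 so the relationship is negative.
|r| = 0.82, which falls in the strong range.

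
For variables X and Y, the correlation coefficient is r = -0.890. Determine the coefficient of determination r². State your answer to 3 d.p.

r² = (-0.890)² = 0.792

0.792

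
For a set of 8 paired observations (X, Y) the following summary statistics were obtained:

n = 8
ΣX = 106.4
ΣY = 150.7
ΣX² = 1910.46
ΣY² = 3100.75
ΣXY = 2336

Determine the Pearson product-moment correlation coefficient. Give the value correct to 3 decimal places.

0.921

r = (nΣXY − ΣXΣY) / √[(nΣX² − (ΣX)²)(nΣY² − (ΣY)²)]
Numerator: 8×2336 − 106.4×150.7 = 2653.52
Denominator: √[(15283.68 − 11320.96)(24806 − 22710.49)] = √[3962.72 × 2095.51] = 2881.6522
r = 2653.52 / 2881.6522 ≈ 0.921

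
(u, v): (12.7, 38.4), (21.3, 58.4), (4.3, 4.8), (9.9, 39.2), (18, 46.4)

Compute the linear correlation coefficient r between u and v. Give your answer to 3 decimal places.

n = 5, Σu = 66.2, Σv = 187.2, Σu² = 1055.48, Σv² = 8597.76, Σuv = 2975.52
nΣuv − ΣuΣv = 14877.6 − 12392.64 = 2484.96
nΣu² − (Σu)² = 5277.4 − 4382.44 = 894.96; nΣv² − (Σv)² = 42988.8 − 35043.84 = 7944.96
r = 2484.96 / √(894.96 × 7944.96) = 2484.96 / 2666.5373 ≈ 0.932

0.932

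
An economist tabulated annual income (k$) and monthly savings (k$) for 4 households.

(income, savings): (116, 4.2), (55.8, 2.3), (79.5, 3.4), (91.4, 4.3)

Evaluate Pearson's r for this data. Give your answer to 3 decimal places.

0.895

n = 4, Σx = 342.7, Σy = 14.2, Σx² = 31243.85, Σy² = 52.98, Σxy = 1278.86
nΣxy − ΣxΣy = 5115.44 − 4866.34 = 249.1
nΣx² − (Σx)² = 124975.4 − 117443.29 = 7532.11; nΣy² − (Σy)² = 211.92 − 201.64 = 10.28
r = 249.1 / √(7532.11 × 10.28) = 249.1 / 278.2626 ≈ 0.895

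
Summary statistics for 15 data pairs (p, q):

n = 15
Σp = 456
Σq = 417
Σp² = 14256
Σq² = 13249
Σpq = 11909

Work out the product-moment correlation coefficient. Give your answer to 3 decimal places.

-0.951

r = (nΣpq − ΣpΣq) / √[(nΣp² − (Σp)²)(nΣq² − (Σq)²)]
Numerator: 15×11909 − 456×417 = -11517
Denominator: √[(213840 − 207936)(198735 − 173889)] = √[5904 × 24846] = 12111.5971
r = -11517 / 12111.5971 ≈ -0.951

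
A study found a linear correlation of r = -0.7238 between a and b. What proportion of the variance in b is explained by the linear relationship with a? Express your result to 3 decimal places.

r² = (-0.7238)² = 0.524

0.524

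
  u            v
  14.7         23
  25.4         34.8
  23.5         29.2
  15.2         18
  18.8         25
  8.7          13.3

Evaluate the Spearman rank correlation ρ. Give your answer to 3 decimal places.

0.943

Rank u: 2, 6, 5, 3, 4, 1
Rank v: 3, 6, 5, 2, 4, 1
d = rank(u) − rank(v): -1, 0, 0, 1, 0, 0; Σd² = 2
ρ = 1 − 6Σd² / [n(n²−1)] = 1 − 6×2 / (6×35) = 1 − 12/210 ≈ 0.943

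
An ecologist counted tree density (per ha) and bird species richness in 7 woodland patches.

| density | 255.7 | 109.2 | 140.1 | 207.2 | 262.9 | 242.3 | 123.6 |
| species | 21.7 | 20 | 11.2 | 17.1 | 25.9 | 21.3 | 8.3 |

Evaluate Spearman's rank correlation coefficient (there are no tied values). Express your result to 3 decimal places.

Rank density: 6, 1, 3, 4, 7, 5, 2
Rank species: 6, 4, 2, 3, 7, 5, 1
d = rank(density) − rank(species): 0, -3, 1, 1, 0, 0, 1; Σd² = 12
ρ = 1 − 6Σd² / [n(n²−1)] = 1 − 6×12 / (7×48) = 1 − 72/336 ≈ 0.786

0.786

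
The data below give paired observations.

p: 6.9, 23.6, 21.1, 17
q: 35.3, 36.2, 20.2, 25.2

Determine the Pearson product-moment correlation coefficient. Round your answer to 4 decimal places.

-0.3035

n = 4, Σp = 68.6, Σq = 116.9, Σp² = 1338.78, Σq² = 3599.61, Σpq = 1952.51
nΣpq − ΣpΣq = 7810.04 − 8019.34 = -209.3
nΣp² − (Σp)² = 5355.12 − 4705.96 = 649.16; nΣq² − (Σq)² = 14398.44 − 13665.61 = 732.83
r = -209.3 / √(649.16 × 732.83) = -209.3 / 689.7274 ≈ -0.3035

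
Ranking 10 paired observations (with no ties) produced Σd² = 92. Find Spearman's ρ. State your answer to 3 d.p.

ρ = 1 − 6Σd² / [n(n²−1)] = 1 − 6×92 / (10×99)
  = 1 − 552/990 = 1 − 0.5576 ≈ 0.442

0.442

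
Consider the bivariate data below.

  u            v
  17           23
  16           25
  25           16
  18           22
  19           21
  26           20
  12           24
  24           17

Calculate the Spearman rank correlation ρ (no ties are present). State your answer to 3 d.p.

-0.905

Rank u: 3, 2, 7, 4, 5, 8, 1, 6
Rank v: 6, 8, 1, 5, 4, 3, 7, 2
d = rank(u) − rank(v): -3, -6, 6, -1, 1, 5, -6, 4; Σd² = 160
ρ = 1 − 6Σd² / [n(n²−1)] = 1 − 6×160 / (8×63) = 1 − 960/504 ≈ -0.905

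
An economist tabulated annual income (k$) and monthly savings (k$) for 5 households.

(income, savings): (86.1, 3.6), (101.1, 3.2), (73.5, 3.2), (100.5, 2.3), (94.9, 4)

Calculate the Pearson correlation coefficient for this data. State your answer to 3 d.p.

n = 5, Σx = 456.1, Σy = 16.3, Σx² = 42142.93, Σy² = 54.73, Σxy = 1479.43
nΣxy − ΣxΣy = 7397.15 − 7434.43 = -37.28
nΣx² − (Σx)² = 210714.65 − 208027.21 = 2687.44; nΣy² − (Σy)² = 273.65 − 265.69 = 7.96
r = -37.28 / √(2687.44 × 7.96) = -37.28 / 146.2601 ≈ -0.255

-0.255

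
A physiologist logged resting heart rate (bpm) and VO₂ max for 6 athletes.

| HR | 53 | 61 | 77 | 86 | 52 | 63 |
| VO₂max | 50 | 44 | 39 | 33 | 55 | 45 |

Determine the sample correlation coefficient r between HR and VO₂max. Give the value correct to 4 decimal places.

-0.9643

n = 6, Σx = 392, Σy = 266, Σx² = 26528, Σy² = 12096, Σxy = 16870
nΣxy − ΣxΣy = 101220 − 104272 = -3052
nΣx² − (Σx)² = 159168 − 153664 = 5504; nΣy² − (Σy)² = 72576 − 70756 = 1820
r = -3052 / √(5504 × 1820) = -3052 / 3165.0087 ≈ -0.9643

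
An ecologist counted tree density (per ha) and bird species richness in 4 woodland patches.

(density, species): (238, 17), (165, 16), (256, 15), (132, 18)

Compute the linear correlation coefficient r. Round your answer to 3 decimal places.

-0.655

n = 4, Σx = 791, Σy = 66, Σx² = 166829, Σy² = 1094, Σxy = 12902
nΣxy − ΣxΣy = 51608 − 52206 = -598
nΣx² − (Σx)² = 667316 − 625681 = 41635; nΣy² − (Σy)² = 4376 − 4356 = 20
r = -598 / √(41635 × 20) = -598 / 912.5240 ≈ -0.655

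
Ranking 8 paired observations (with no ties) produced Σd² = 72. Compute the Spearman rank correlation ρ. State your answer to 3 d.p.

ρ = 1 − 6Σd² / [n(n²−1)] = 1 − 6×72 / (8×63)
  = 1 − 432/504 = 1 − 0.8571 ≈ 0.143

0.143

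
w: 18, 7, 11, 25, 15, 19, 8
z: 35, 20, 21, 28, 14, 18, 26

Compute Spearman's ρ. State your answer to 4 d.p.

Rank w: 5, 1, 3, 7, 4, 6, 2
Rank z: 7, 3, 4, 6, 1, 2, 5
d = rank(w) − rank(z): -2, -2, -1, 1, 3, 4, -3; Σd² = 44
ρ = 1 − 6Σd² / [n(n²−1)] = 1 − 6×44 / (7×48) = 1 − 264/336 ≈ 0.2143

0.2143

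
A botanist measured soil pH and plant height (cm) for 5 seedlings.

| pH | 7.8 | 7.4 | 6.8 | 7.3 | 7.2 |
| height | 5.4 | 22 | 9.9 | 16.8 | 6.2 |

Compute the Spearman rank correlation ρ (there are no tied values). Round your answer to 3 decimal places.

Rank pH: 5, 4, 1, 3, 2
Rank height: 1, 5, 3, 4, 2
d = rank(pH) − rank(height): 4, -1, -2, -1, 0; Σd² = 22
ρ = 1 − 6Σd² / [n(n²−1)] = 1 − 6×22 / (5×24) = 1 − 132/120 ≈ -0.100

-0.100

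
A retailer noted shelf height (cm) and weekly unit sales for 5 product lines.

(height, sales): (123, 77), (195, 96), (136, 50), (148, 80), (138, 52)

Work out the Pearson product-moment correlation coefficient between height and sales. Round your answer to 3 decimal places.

0.673

n = 5, Σx = 740, Σy = 355, Σx² = 112598, Σy² = 26749, Σxy = 54007
nΣxy − ΣxΣy = 270035 − 262700 = 7335
nΣx² − (Σx)² = 562990 − 547600 = 15390; nΣy² − (Σy)² = 133745 − 126025 = 7720
r = 7335 / √(15390 × 7720) = 7335 / 10900.0367 ≈ 0.673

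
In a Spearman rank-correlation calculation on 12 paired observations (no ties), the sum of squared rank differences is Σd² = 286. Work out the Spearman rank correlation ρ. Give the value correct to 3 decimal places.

0.000

ρ = 1 − 6Σd² / [n(n²−1)] = 1 − 6×286 / (12×143)
  = 1 − 1716/1716 = 1 − 1.0000 ≈ 0.000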